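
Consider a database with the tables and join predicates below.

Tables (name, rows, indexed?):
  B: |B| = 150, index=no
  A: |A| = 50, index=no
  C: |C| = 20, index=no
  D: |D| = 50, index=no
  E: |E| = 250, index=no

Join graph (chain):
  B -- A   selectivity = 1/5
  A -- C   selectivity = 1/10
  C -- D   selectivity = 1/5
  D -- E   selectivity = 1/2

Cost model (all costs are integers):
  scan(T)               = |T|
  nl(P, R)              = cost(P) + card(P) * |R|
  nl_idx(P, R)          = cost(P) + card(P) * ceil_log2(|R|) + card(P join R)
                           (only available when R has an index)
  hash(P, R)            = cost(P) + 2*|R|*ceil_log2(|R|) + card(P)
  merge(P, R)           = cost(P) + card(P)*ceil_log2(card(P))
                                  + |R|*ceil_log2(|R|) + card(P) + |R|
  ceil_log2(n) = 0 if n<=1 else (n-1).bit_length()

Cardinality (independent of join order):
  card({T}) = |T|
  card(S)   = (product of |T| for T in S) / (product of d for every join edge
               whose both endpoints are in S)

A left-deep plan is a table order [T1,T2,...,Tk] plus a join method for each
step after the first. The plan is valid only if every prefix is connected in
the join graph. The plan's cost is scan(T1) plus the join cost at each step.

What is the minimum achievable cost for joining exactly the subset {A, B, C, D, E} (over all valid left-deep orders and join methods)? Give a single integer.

38400

Selinger DP over subsets of {A,B,C,D,E}:
  {B}: scan cost=150, card=150
  {A}: scan cost=50, card=50
  {C}: scan cost=20, card=20
  {D}: scan cost=50, card=50
  {E}: scan cost=250, card=250
  {AB}: card=1500; try (A,hash)→900, (B,merge)→1750, (A,merge)→1850, (B,hash)→2500, (B,nl)→7550, (A,nl)→7650; best=900 via (A,hash)
  {AC}: card=100; try (C,hash)→300, (A,merge)→490, (C,merge)→520, (A,hash)→640, (A,nl)→1020, (C,nl)→1050; best=300 via (C,hash)
  {CD}: card=200; try (C,hash)→300, (D,merge)→490, (C,merge)→520, (D,hash)→640, (D,nl)→1020, (C,nl)→1050; best=300 via (C,hash)
  {DE}: card=6250; try (D,hash)→1100, (E,merge)→2650, (D,merge)→2850, (E,hash)→4100, (E,nl)→12550, (D,nl)→12750; best=1100 via (D,hash)
  {ABC}: card=3000; try (B,merge)→2450, (C,hash)→2600, (B,hash)→2800, (B,nl)→15300, (C,merge)→19020, (C,nl)→30900; best=2450 via (B,merge)
  {ACD}: card=1000; try (D,hash)→1000, (A,hash)→1100, (D,merge)→1450, (A,merge)→2450, (D,nl)→5300, (A,nl)→10300; best=1000 via (D,hash)
  {CDE}: card=25000; try (E,merge)→4350, (E,hash)→4500, (C,hash)→7550, (E,nl)→50300, (C,merge)→88720, (C,nl)→126100; best=4350 via (E,merge)
  {ABCD}: card=30000; try (B,hash)→4400, (D,hash)→6050, (B,merge)→13350, (D,merge)→41800, (B,nl)→151000, (D,nl)→152450; best=4400 via (B,hash)
  {ACDE}: card=125000; try (E,hash)→6000, (E,merge)→14250, (A,hash)→29950, (E,nl)→251000, (A,merge)→404700, (A,nl)→1254350; best=6000 via (E,hash)
  {ABCDE}: card=3750000; try (E,hash)→38400, (B,hash)→133400, (E,merge)→486650, (B,merge)→2257350, (E,nl)→7504400, (B,nl)→18756000; best=38400 via (E,hash)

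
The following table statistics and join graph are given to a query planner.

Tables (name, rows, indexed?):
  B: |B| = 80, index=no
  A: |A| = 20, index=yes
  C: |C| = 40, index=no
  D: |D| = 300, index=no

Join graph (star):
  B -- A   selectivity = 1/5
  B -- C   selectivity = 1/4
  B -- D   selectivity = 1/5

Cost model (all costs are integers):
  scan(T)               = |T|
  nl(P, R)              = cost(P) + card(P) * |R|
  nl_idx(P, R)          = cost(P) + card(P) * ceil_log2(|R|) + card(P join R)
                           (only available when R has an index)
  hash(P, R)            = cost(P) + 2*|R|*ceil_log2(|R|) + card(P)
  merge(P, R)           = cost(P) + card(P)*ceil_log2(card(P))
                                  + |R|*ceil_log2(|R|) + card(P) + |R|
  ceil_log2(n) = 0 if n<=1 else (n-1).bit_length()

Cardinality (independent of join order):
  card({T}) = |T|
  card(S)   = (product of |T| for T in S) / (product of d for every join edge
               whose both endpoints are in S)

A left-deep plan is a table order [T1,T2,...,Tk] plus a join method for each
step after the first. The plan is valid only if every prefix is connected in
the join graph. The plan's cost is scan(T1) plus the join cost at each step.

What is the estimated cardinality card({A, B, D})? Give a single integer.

Tables in S: A(20), B(80), D(300)
Edges inside S: B-A(d=5), B-D(d=5)
numerator = 20 * 80 * 300 = 480000
denominator = 5 * 5 = 25
card(S) = 480000 / 25 = 19200

19200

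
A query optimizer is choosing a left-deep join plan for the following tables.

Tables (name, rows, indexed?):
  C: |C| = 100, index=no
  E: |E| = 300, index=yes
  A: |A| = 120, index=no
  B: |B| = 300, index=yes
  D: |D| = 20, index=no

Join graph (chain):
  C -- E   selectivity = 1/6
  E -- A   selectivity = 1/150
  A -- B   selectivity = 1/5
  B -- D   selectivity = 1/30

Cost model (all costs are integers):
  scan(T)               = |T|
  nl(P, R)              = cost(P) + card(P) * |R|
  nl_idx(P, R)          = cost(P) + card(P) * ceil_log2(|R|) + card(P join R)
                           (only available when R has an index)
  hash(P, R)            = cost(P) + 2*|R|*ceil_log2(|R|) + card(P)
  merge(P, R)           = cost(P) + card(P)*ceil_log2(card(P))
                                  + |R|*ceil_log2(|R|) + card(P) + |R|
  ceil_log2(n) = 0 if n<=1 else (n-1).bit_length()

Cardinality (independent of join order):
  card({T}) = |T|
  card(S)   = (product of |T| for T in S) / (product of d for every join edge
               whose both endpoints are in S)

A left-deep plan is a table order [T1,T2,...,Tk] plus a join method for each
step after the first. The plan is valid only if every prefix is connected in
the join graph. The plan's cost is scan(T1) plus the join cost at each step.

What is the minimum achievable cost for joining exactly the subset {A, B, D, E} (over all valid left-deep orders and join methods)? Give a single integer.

12480

Selinger DP over subsets of {A,B,D,E}:
  {E}: scan cost=300, card=300
  {A}: scan cost=120, card=120
  {B}: scan cost=300, card=300
  {D}: scan cost=20, card=20
  {AE}: card=240; try (E,nl_idx)→1440, (A,hash)→2280, (E,merge)→4080, (A,merge)→4260, (E,hash)→5640, (E,nl)→36120 …(+1); best=1440 via (E,nl_idx)
  {AB}: card=7200; try (A,hash)→2280, (B,merge)→4080, (A,merge)→4260, (B,hash)→5640, (B,nl_idx)→8400, (B,nl)→36120 …(+1); best=2280 via (A,hash)
  {BD}: card=200; try (B,nl_idx)→400, (D,hash)→800, (B,merge)→3140, (D,merge)→3420, (B,hash)→5440, (B,nl)→6020 …(+1); best=400 via (B,nl_idx)
  {ABE}: card=14400; try (B,merge)→6600, (B,hash)→7080, (E,hash)→14880, (B,nl_idx)→18000, (B,nl)→73440, (E,nl_idx)→81480 …(+2); best=6600 via (B,merge)
  {ABD}: card=4800; try (A,hash)→2280, (A,merge)→3160, (D,hash)→9680, (A,nl)→24400, (D,merge)→103200, (D,nl)→146280; best=2280 via (A,hash)
  {ABDE}: card=9600; try (E,hash)→12480, (D,hash)→21200, (E,nl_idx)→55080, (E,merge)→72480, (D,merge)→222720, (D,nl)→294600 …(+1); best=12480 via (E,hash)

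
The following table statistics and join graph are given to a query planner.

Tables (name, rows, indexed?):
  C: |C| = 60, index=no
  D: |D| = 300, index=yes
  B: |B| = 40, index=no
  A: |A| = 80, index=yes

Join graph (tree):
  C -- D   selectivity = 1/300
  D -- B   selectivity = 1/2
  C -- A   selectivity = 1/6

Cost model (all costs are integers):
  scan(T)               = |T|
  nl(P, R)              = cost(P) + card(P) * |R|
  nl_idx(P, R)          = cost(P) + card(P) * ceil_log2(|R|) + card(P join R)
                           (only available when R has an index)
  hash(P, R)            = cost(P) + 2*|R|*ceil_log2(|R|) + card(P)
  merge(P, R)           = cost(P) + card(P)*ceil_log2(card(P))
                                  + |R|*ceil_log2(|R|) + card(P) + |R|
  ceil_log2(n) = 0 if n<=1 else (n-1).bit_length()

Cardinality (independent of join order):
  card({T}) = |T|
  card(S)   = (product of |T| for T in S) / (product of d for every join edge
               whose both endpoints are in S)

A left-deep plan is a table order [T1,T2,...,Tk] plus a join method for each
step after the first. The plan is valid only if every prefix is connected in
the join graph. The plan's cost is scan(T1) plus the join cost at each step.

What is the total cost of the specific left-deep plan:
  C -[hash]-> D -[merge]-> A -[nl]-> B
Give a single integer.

step 1: scan C: cost=60, card=60
step 2: join D via hash
    card(P join D) = 60*300/(300) = 60
    cost = 60 + 2*300*9 + 60 = 5520
step 3: join A via merge
    card(P join A) = 60*80/(6) = 800
    cost = 5520 + 60*6 + 80*7 + 60 + 80 = 6580
step 4: join B via nl
    card(P join B) = 800*40/(2) = 16000
    cost = 6580 + 800*40 = 38580

38580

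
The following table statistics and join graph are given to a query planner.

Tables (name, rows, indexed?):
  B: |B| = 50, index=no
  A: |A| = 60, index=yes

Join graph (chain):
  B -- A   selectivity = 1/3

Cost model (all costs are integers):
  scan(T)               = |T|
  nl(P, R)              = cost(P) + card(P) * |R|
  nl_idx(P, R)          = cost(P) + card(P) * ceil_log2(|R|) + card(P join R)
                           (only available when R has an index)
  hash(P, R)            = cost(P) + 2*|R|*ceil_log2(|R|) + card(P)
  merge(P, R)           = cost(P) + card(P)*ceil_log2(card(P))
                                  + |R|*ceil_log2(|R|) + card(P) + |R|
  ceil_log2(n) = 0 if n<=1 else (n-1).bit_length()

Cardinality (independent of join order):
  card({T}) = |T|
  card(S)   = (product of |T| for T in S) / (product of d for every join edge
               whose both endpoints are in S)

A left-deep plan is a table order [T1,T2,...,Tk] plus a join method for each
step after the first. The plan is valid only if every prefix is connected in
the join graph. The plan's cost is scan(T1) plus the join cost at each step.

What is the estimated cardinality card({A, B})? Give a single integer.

1000

Tables in S: A(60), B(50)
Edges inside S: B-A(d=3)
numerator = 60 * 50 = 3000
denominator = 3 = 3
card(S) = 3000 / 3 = 1000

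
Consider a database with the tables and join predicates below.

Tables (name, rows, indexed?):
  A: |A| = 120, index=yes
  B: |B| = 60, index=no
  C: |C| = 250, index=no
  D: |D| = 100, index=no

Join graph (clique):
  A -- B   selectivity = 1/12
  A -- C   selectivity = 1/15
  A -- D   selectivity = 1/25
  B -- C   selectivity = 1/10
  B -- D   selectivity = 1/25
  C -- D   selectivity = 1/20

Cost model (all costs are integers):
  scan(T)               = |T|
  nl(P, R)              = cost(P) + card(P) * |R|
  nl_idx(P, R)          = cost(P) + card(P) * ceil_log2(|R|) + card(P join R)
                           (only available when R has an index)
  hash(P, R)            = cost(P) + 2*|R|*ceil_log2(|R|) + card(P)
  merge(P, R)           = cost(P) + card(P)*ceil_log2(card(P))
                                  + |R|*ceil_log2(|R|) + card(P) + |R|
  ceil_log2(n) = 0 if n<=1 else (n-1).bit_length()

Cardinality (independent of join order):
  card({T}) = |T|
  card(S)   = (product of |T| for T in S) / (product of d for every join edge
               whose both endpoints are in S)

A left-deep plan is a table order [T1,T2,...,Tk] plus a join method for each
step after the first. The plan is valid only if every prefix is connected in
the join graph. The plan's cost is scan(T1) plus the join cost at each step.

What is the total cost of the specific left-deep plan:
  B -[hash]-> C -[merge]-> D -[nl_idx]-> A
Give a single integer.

25028

step 1: scan B: cost=60, card=60
step 2: join C via hash
    card(P join C) = 60*250/(10) = 1500
    cost = 60 + 2*250*8 + 60 = 4120
step 3: join D via merge
    card(P join D) = 1500*100/(25*20) = 300
    cost = 4120 + 1500*11 + 100*7 + 1500 + 100 = 22920
step 4: join A via nl_idx
    card(P join A) = 300*120/(12*15*25) = 8
    cost = 22920 + 300*7 + 8 = 25028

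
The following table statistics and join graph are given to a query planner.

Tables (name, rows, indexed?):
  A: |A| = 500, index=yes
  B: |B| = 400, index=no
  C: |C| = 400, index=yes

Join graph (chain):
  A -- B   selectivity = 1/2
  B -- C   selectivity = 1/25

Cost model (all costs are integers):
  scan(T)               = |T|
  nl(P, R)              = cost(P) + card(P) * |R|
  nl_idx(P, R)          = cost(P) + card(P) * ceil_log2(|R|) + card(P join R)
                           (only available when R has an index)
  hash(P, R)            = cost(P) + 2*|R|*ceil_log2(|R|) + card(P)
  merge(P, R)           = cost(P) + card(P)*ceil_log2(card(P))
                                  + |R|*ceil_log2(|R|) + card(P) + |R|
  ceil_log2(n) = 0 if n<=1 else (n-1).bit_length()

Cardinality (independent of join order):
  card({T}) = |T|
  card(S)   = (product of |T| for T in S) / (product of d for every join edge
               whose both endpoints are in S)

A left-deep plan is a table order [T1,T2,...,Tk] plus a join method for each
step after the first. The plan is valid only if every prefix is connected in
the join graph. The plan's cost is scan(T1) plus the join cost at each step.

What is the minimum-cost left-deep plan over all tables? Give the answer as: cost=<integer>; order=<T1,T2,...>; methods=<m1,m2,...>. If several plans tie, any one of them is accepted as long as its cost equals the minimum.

Selinger DP (subsets sized 1..n):
  {A}: scan cost=500, card=500
  {B}: scan cost=400, card=400
  {C}: scan cost=400, card=400
  {AB}: card=100000; try (B,hash)→8200, (A,merge)→9400, (B,merge)→9500, (A,hash)→9800, (A,nl_idx)→104000, (A,nl)→200400 …(+1); best=8200 via (B,hash)
  {BC}: card=6400; try (C,hash)→8000, (B,hash)→8000, (C,merge)→8400, (B,merge)→8400, (C,nl_idx)→10400, (C,nl)→160400 …(+1); best=8000 via (C,hash)
  {ABC}: card=1600000; try (A,hash)→23400, (A,merge)→102600, (C,hash)→115400, (A,nl_idx)→1665600, (C,merge)→1812200, (C,nl_idx)→2508200 …(+2); best=23400 via (A,hash)

cost=23400; order=B,C,A; methods=hash,hash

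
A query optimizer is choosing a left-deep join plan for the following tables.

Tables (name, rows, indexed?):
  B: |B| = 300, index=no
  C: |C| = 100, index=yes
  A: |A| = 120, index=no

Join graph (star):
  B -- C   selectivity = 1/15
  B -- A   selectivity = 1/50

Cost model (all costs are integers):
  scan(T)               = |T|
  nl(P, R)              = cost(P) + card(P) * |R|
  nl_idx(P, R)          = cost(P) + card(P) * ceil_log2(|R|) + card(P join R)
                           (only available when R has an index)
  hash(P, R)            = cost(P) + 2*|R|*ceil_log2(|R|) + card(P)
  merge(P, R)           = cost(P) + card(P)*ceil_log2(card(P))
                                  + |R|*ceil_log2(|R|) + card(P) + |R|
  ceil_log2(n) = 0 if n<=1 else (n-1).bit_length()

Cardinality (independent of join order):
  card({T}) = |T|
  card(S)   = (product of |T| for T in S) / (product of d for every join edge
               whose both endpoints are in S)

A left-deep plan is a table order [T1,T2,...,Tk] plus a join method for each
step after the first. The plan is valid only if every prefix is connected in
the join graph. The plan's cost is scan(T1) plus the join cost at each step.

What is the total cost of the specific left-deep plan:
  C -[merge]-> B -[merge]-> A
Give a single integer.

28860

step 1: scan C: cost=100, card=100
step 2: join B via merge
    card(P join B) = 100*300/(15) = 2000
    cost = 100 + 100*7 + 300*9 + 100 + 300 = 3900
step 3: join A via merge
    card(P join A) = 2000*120/(50) = 4800
    cost = 3900 + 2000*11 + 120*7 + 2000 + 120 = 28860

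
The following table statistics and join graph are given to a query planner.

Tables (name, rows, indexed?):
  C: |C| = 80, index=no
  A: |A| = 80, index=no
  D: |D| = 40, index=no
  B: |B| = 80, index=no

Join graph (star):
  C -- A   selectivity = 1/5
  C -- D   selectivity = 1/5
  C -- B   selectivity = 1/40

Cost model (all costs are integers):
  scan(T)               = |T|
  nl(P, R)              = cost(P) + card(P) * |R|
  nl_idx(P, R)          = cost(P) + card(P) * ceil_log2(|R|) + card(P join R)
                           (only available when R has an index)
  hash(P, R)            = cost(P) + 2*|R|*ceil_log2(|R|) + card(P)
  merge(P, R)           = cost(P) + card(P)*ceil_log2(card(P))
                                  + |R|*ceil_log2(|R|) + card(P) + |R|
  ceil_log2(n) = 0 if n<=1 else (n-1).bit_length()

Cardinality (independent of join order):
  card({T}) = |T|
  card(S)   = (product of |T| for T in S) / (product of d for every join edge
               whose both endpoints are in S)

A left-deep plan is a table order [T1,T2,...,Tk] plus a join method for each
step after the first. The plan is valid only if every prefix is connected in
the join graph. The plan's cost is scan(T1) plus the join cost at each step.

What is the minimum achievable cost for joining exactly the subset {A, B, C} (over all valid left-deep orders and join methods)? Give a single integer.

2560

Selinger DP over subsets of {A,B,C}:
  {C}: scan cost=80, card=80
  {A}: scan cost=80, card=80
  {B}: scan cost=80, card=80
  {AC}: card=1280; try (C,hash)→1280, (A,hash)→1280, (C,merge)→1360, (A,merge)→1360, (C,nl)→6480, (A,nl)→6480; best=1280 via (C,hash)
  {BC}: card=160; try (C,hash)→1280, (B,hash)→1280, (C,merge)→1360, (B,merge)→1360, (C,nl)→6480, (B,nl)→6480; best=1280 via (C,hash)
  {ABC}: card=2560; try (A,hash)→2560, (A,merge)→3360, (B,hash)→3680, (A,nl)→14080, (B,merge)→17280, (B,nl)→103680; best=2560 via (A,hash)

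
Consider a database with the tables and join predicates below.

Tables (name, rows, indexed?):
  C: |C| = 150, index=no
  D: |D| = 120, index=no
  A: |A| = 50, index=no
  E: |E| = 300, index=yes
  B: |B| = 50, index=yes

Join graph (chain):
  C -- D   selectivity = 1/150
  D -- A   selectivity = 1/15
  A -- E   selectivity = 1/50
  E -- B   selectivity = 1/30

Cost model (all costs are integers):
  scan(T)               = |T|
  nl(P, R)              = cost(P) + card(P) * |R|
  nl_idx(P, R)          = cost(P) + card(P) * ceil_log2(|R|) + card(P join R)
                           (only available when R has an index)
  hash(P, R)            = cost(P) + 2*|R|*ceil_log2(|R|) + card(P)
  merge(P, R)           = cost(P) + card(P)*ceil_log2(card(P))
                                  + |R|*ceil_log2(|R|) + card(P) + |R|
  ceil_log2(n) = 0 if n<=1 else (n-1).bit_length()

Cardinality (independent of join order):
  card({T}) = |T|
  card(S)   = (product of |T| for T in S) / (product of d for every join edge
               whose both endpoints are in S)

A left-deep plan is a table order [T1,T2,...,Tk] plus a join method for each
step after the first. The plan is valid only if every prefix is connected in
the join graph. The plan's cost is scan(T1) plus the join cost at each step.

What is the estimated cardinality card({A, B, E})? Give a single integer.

Tables in S: A(50), B(50), E(300)
Edges inside S: A-E(d=50), E-B(d=30)
numerator = 50 * 50 * 300 = 750000
denominator = 50 * 30 = 1500
card(S) = 750000 / 1500 = 500

500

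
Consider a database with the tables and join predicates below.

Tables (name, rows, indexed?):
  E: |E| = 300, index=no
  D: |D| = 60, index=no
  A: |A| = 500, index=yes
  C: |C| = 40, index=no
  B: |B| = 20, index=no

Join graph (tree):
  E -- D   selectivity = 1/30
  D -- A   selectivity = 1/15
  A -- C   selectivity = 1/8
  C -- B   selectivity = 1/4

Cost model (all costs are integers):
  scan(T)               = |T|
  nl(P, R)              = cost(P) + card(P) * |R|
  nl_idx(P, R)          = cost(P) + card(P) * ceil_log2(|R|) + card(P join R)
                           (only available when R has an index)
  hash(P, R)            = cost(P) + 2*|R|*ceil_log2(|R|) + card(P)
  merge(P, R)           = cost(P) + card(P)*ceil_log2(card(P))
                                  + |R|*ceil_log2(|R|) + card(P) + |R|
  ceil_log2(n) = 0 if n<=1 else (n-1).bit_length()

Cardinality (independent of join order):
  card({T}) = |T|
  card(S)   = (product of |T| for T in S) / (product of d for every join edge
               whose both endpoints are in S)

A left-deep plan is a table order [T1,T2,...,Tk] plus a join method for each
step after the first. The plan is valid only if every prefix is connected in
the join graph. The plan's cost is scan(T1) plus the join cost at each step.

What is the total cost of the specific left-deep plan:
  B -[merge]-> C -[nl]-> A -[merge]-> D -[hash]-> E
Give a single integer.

step 1: scan B: cost=20, card=20
step 2: join C via merge
    card(P join C) = 20*40/(4) = 200
    cost = 20 + 20*5 + 40*6 + 20 + 40 = 420
step 3: join A via nl
    card(P join A) = 200*500/(8) = 12500
    cost = 420 + 200*500 = 100420
step 4: join D via merge
    card(P join D) = 12500*60/(15) = 50000
    cost = 100420 + 12500*14 + 60*6 + 12500 + 60 = 288340
step 5: join E via hash
    card(P join E) = 50000*300/(30) = 500000
    cost = 288340 + 2*300*9 + 50000 = 343740

343740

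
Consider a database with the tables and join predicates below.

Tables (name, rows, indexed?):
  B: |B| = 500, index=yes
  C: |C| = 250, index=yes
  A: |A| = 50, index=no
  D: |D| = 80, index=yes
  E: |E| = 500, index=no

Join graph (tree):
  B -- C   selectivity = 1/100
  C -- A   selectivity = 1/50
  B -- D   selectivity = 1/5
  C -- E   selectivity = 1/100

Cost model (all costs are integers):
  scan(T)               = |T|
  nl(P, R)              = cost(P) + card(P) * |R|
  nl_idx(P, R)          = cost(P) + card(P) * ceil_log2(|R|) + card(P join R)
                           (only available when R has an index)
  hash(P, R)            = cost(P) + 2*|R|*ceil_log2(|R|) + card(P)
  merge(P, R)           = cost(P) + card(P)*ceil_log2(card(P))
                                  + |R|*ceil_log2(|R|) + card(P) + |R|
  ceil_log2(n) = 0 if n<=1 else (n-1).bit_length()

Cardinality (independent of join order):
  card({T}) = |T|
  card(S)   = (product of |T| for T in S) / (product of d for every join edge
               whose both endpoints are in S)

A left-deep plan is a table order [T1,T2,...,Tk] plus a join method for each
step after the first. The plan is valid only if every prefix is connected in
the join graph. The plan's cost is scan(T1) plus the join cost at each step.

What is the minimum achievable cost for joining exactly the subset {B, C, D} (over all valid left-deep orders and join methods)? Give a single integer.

6120

Selinger DP over subsets of {B,C,D}:
  {B}: scan cost=500, card=500
  {C}: scan cost=250, card=250
  {D}: scan cost=80, card=80
  {BC}: card=1250; try (B,nl_idx)→3750, (C,hash)→5000, (C,nl_idx)→5750, (B,merge)→7500, (C,merge)→7750, (B,hash)→9500 …(+2); best=3750 via (B,nl_idx)
  {BD}: card=8000; try (D,hash)→2120, (B,merge)→5720, (D,merge)→6140, (B,nl_idx)→8800, (B,hash)→9160, (D,nl_idx)→12000 …(+2); best=2120 via (D,hash)
  {BCD}: card=20000; try (D,hash)→6120, (C,hash)→14120, (D,merge)→19390, (D,nl_idx)→32500, (C,nl_idx)→86120, (D,nl)→103750 …(+2); best=6120 via (D,hash)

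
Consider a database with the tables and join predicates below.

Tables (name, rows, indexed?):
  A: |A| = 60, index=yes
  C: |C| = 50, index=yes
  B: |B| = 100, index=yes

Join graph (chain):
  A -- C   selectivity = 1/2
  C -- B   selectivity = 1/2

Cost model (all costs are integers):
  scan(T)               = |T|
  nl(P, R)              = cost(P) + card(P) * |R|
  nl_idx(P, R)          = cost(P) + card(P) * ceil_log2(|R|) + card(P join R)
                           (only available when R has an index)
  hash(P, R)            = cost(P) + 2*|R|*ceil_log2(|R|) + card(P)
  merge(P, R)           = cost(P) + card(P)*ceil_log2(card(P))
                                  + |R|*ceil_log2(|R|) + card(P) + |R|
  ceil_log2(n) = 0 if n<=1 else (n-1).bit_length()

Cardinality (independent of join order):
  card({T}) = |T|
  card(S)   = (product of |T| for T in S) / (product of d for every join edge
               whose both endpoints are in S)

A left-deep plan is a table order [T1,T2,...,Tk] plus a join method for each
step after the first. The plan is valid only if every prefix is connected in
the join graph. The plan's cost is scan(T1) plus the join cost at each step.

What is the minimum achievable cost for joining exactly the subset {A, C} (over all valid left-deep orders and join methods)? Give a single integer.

720

Selinger DP over subsets of {A,C}:
  {A}: scan cost=60, card=60
  {C}: scan cost=50, card=50
  {AC}: card=1500; try (C,hash)→720, (A,hash)→820, (A,merge)→820, (C,merge)→830, (A,nl_idx)→1850, (C,nl_idx)→1920 …(+2); best=720 via (C,hash)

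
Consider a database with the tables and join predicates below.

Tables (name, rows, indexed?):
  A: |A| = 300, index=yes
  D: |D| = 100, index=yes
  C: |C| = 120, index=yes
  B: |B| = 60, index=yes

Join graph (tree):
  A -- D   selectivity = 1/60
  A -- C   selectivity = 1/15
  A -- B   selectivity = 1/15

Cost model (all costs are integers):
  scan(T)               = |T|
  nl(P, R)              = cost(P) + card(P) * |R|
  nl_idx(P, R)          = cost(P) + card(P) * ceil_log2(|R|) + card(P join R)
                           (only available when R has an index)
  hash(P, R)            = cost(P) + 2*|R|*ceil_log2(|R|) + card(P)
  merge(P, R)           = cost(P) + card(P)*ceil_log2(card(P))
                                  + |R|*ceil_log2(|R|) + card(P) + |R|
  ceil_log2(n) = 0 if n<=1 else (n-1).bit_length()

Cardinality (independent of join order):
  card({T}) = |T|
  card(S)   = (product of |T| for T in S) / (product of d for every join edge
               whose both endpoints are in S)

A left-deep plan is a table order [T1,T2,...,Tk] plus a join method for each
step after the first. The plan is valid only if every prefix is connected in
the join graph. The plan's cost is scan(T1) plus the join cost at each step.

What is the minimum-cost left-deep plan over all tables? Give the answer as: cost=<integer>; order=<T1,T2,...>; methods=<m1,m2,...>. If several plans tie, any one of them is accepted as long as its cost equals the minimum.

cost=6400; order=D,A,B,C; methods=nl_idx,hash,hash

Selinger DP (subsets sized 1..n):
  {A}: scan cost=300, card=300
  {D}: scan cost=100, card=100
  {C}: scan cost=120, card=120
  {B}: scan cost=60, card=60
  {AD}: card=500; try (A,nl_idx)→1500, (D,hash)→2000, (D,nl_idx)→2900, (A,merge)→3900, (D,merge)→4100, (A,hash)→5600 …(+2); best=1500 via (A,nl_idx)
  {AC}: card=2400; try (C,hash)→2280, (A,nl_idx)→3600, (A,merge)→4080, (C,merge)→4260, (C,nl_idx)→4800, (A,hash)→5640 …(+2); best=2280 via (C,hash)
  {AB}: card=1200; try (B,hash)→1320, (A,nl_idx)→1800, (B,nl_idx)→3300, (A,merge)→3480, (B,merge)→3720, (A,hash)→5520 …(+2); best=1320 via (B,hash)
  {ACD}: card=4000; try (C,hash)→3680, (D,hash)→6080, (C,merge)→7460, (C,nl_idx)→9000, (D,nl_idx)→23080, (D,merge)→34280 …(+2); best=3680 via (C,hash)
  {ABD}: card=2000; try (B,hash)→2720, (D,hash)→3920, (B,nl_idx)→6500, (B,merge)→6920, (D,nl_idx)→11720, (D,merge)→16520 …(+2); best=2720 via (B,hash)
  {ABC}: card=9600; try (C,hash)→4200, (B,hash)→5400, (C,merge)→16680, (C,nl_idx)→19320, (B,nl_idx)→26280, (B,merge)→33900 …(+2); best=4200 via (C,hash)
  {ABCD}: card=16000; try (C,hash)→6400, (B,hash)→8400, (D,hash)→15200, (C,merge)→27680, (C,nl_idx)→32720, (B,nl_idx)→43680 …(+6); best=6400 via (C,hash)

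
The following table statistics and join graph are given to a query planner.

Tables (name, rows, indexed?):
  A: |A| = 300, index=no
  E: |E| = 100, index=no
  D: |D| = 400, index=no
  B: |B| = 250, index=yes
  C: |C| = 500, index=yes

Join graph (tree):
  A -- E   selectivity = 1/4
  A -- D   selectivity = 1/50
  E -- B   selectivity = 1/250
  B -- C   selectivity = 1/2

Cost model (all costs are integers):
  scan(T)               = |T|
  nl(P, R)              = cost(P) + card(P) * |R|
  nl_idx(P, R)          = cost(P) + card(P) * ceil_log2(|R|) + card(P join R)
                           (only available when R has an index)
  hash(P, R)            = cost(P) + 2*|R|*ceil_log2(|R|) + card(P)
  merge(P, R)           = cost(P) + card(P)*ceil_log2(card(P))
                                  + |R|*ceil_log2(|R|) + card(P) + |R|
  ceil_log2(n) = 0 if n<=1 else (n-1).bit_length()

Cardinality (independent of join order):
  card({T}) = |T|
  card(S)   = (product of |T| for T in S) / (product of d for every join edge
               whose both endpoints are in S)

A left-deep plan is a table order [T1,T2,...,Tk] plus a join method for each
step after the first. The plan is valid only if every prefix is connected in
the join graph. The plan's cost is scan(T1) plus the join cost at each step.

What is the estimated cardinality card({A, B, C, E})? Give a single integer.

Tables in S: A(300), B(250), C(500), E(100)
Edges inside S: A-E(d=4), E-B(d=250), B-C(d=2)
numerator = 300 * 250 * 500 * 100 = 3750000000
denominator = 4 * 250 * 2 = 2000
card(S) = 3750000000 / 2000 = 1875000

1875000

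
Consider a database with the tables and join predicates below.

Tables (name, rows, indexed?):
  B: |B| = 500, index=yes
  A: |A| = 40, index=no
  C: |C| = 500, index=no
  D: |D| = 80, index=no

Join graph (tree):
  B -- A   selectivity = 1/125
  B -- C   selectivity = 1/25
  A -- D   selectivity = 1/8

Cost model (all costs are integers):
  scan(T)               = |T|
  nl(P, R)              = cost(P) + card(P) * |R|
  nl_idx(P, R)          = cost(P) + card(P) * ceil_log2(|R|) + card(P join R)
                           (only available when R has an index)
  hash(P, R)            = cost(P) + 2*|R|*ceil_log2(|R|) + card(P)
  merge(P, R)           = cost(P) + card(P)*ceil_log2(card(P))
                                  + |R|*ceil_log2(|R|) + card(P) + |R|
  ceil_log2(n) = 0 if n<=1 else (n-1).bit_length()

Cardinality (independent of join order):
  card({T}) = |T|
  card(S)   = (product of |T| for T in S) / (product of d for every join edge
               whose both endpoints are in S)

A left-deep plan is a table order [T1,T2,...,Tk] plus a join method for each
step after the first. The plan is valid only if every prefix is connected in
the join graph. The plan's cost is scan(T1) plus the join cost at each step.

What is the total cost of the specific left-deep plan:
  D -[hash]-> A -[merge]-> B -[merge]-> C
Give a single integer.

33840

step 1: scan D: cost=80, card=80
step 2: join A via hash
    card(P join A) = 80*40/(8) = 400
    cost = 80 + 2*40*6 + 80 = 640
step 3: join B via merge
    card(P join B) = 400*500/(125) = 1600
    cost = 640 + 400*9 + 500*9 + 400 + 500 = 9640
step 4: join C via merge
    card(P join C) = 1600*500/(25) = 32000
    cost = 9640 + 1600*11 + 500*9 + 1600 + 500 = 33840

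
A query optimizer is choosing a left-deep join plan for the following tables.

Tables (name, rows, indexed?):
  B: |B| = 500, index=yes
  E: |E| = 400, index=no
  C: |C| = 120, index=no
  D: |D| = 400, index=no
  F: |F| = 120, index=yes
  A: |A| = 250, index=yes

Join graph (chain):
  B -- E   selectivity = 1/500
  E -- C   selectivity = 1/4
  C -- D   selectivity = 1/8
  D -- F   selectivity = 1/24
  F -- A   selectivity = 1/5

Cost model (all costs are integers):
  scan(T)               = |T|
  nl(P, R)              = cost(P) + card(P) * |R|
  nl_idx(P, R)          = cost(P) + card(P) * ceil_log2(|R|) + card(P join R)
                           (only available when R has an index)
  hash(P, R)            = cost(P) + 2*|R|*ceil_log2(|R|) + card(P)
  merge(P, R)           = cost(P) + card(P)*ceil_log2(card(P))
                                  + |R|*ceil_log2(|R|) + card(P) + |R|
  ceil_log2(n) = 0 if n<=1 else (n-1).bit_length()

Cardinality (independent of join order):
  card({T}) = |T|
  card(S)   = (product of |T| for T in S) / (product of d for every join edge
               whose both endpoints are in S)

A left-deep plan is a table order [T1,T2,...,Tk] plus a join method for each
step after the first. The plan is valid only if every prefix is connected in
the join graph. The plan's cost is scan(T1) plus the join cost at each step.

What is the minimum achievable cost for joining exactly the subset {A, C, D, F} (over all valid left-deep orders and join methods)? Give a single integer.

Selinger DP over subsets of {A,C,D,F}:
  {C}: scan cost=120, card=120
  {D}: scan cost=400, card=400
  {F}: scan cost=120, card=120
  {A}: scan cost=250, card=250
  {CD}: card=6000; try (C,hash)→2480, (D,merge)→5080, (C,merge)→5360, (D,hash)→7440, (D,nl)→48120, (C,nl)→48400; best=2480 via (C,hash)
  {DF}: card=2000; try (F,hash)→2480, (D,merge)→5080, (F,nl_idx)→5200, (F,merge)→5360, (D,hash)→7440, (D,nl)→48120 …(+1); best=2480 via (F,hash)
  {AF}: card=6000; try (F,hash)→2180, (A,merge)→3330, (F,merge)→3460, (A,hash)→4240, (A,nl_idx)→7080, (F,nl_idx)→8000 …(+2); best=2180 via (F,hash)
  {CDF}: card=30000; try (C,hash)→6160, (F,hash)→10160, (C,merge)→27440, (F,nl_idx)→74480, (F,merge)→87440, (C,nl)→242480 …(+1); best=6160 via (C,hash)
  {ADF}: card=100000; try (A,hash)→8480, (D,hash)→15380, (A,merge)→28730, (D,merge)→90180, (A,nl_idx)→118480, (A,nl)→502480 …(+1); best=8480 via (A,hash)
  {ACDF}: card=1500000; try (A,hash)→40160, (C,hash)→110160, (A,merge)→488410, (A,nl_idx)→1746160, (C,merge)→1809440, (A,nl)→7506160 …(+1); best=40160 via (A,hash)

40160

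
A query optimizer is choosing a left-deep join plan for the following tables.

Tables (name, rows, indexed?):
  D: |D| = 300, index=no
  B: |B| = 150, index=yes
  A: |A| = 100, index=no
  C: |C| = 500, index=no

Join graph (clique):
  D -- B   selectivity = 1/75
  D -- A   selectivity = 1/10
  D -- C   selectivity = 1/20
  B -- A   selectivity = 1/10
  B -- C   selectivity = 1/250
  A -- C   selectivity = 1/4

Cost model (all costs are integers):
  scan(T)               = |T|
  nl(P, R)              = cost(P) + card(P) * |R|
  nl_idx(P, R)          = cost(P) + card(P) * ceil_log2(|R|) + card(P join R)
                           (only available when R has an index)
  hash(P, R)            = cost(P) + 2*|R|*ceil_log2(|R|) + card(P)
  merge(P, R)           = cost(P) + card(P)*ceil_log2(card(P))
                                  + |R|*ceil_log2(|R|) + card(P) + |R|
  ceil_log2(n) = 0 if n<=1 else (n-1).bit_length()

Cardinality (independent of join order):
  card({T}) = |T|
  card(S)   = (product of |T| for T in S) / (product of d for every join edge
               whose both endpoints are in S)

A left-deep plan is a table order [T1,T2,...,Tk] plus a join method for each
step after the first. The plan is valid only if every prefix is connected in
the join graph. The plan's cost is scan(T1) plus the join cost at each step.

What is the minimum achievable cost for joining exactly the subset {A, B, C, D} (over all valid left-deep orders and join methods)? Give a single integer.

10320

Selinger DP over subsets of {A,B,C,D}:
  {D}: scan cost=300, card=300
  {B}: scan cost=150, card=150
  {A}: scan cost=100, card=100
  {C}: scan cost=500, card=500
  {BD}: card=600; try (B,hash)→3000, (B,nl_idx)→3300, (D,merge)→4500, (B,merge)→4650, (D,hash)→5700, (D,nl)→45150 …(+1); best=3000 via (B,hash)
  {AD}: card=3000; try (A,hash)→2000, (D,merge)→3900, (A,merge)→4100, (D,hash)→5600, (D,nl)→30100, (A,nl)→30300; best=2000 via (A,hash)
  {CD}: card=7500; try (D,hash)→6400, (C,merge)→8300, (D,merge)→8500, (C,hash)→9600, (C,nl)→150300, (D,nl)→150500; best=6400 via (D,hash)
  {AB}: card=1500; try (A,hash)→1700, (B,merge)→2250, (A,merge)→2300, (B,nl_idx)→2400, (B,hash)→2600, (B,nl)→15100 …(+1); best=1700 via (A,hash)
  {BC}: card=300; try (B,hash)→3400, (B,nl_idx)→4800, (C,merge)→6500, (B,merge)→6850, (C,hash)→9300, (C,nl)→75150 …(+1); best=3400 via (B,hash)
  {AC}: card=12500; try (A,hash)→2400, (C,merge)→5900, (A,merge)→6300, (C,hash)→9200, (C,nl)→50100, (A,nl)→50500; best=2400 via (A,hash)
  {ABD}: card=600; try (A,hash)→5000, (B,hash)→7400, (D,hash)→8600, (A,merge)→10400, (D,merge)→22700, (B,nl_idx)→26600 …(+4); best=5000 via (A,hash)
  {BCD}: card=60; try (D,hash)→9100, (D,merge)→9400, (C,hash)→12600, (C,merge)→14600, (B,hash)→16300, (B,nl_idx)→66460 …(+4); best=9100 via (D,hash)
  {ACD}: card=18750; try (C,hash)→14000, (A,hash)→15300, (D,hash)→20300, (C,merge)→46000, (A,merge)→112200, (D,merge)→192900 …(+3); best=14000 via (C,hash)
  {ABC}: card=750; try (A,hash)→5100, (A,merge)→7200, (C,hash)→12200, (B,hash)→17300, (C,merge)→24700, (A,nl)→33400 …(+4); best=5100 via (A,hash)
  {ABCD}: card=15; try (A,merge)→10320, (A,hash)→10560, (D,hash)→11250, (C,hash)→14600, (A,nl)→15100, (D,merge)→16350 …(+7); best=10320 via (A,merge)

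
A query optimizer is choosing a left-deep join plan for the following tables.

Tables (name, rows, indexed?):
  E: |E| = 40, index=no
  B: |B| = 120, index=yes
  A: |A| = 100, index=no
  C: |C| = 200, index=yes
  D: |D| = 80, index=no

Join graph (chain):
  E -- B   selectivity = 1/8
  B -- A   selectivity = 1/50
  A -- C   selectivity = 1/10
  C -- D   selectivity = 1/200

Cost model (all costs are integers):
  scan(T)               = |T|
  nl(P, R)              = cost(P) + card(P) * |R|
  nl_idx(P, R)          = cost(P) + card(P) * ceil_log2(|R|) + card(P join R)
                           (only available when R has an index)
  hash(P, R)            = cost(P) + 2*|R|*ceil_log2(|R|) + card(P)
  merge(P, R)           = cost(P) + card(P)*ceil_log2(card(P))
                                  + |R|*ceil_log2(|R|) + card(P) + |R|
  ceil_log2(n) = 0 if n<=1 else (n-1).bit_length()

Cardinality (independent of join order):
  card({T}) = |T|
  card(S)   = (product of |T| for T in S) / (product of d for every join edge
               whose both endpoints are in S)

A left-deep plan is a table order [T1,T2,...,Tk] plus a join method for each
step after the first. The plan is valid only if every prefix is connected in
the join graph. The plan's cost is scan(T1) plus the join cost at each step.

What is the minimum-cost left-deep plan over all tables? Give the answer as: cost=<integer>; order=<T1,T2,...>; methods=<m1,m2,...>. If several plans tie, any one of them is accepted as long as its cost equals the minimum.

Selinger DP (subsets sized 1..n):
  {E}: scan cost=40, card=40
  {B}: scan cost=120, card=120
  {A}: scan cost=100, card=100
  {C}: scan cost=200, card=200
  {D}: scan cost=80, card=80
  {BE}: card=600; try (E,hash)→720, (B,nl_idx)→920, (B,merge)→1280, (E,merge)→1360, (B,hash)→1760, (B,nl)→4840 …(+1); best=720 via (E,hash)
  {AB}: card=240; try (B,nl_idx)→1040, (A,hash)→1640, (B,merge)→1860, (B,hash)→1880, (A,merge)→1880, (B,nl)→12100 …(+1); best=1040 via (B,nl_idx)
  {AC}: card=2000; try (A,hash)→1800, (C,merge)→2700, (A,merge)→2800, (C,nl_idx)→2900, (C,hash)→3400, (C,nl)→20100 …(+1); best=1800 via (A,hash)
  {CD}: card=80; try (C,nl_idx)→800, (D,hash)→1520, (C,merge)→2520, (D,merge)→2640, (C,hash)→3360, (C,nl)→16080 …(+1); best=800 via (C,nl_idx)
  {ABE}: card=1200; try (E,hash)→1760, (A,hash)→2720, (E,merge)→3480, (A,merge)→8120, (E,nl)→10640, (A,nl)→60720; best=1760 via (E,hash)
  {ABC}: card=4800; try (C,hash)→4480, (C,merge)→5000, (B,hash)→5480, (C,nl_idx)→7760, (B,nl_idx)→20600, (B,merge)→26760 …(+2); best=4480 via (C,hash)
  {ACD}: card=800; try (A,merge)→2240, (A,hash)→2280, (D,hash)→4920, (A,nl)→8800, (D,merge)→26440, (D,nl)→161800; best=2240 via (A,merge)
  {ABCE}: card=24000; try (C,hash)→6160, (E,hash)→9760, (C,merge)→17960, (C,nl_idx)→35360, (E,merge)→71960, (E,nl)→196480 …(+1); best=6160 via (C,hash)
  {ABCD}: card=1920; try (B,hash)→4720, (B,nl_idx)→9760, (D,hash)→10400, (B,merge)→12000, (D,merge)→72320, (B,nl)→98240 …(+1); best=4720 via (B,hash)
  {ABCDE}: card=9600; try (E,hash)→7120, (E,merge)→28040, (D,hash)→31280, (E,nl)→81520, (D,merge)→390800, (D,nl)→1926160; best=7120 via (E,hash)

cost=7120; order=D,C,A,B,E; methods=nl_idx,merge,hash,hash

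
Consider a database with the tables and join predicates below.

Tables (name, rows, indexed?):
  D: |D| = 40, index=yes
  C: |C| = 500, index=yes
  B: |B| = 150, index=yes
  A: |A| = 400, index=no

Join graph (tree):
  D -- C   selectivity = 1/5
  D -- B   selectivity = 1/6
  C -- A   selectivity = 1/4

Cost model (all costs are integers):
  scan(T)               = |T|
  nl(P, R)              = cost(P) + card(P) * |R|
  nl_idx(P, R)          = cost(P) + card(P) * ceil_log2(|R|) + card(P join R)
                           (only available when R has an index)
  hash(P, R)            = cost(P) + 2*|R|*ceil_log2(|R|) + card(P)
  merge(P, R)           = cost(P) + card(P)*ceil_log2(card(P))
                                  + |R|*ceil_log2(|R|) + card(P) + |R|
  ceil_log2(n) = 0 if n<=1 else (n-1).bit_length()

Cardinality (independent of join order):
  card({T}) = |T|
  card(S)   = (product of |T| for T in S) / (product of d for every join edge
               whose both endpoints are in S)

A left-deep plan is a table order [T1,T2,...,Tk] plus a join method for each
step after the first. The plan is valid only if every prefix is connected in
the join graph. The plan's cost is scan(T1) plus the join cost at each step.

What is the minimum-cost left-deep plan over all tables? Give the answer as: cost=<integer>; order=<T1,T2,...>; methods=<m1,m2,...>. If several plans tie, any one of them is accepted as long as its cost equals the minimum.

Selinger DP (subsets sized 1..n):
  {D}: scan cost=40, card=40
  {C}: scan cost=500, card=500
  {B}: scan cost=150, card=150
  {A}: scan cost=400, card=400
  {CD}: card=4000; try (D,hash)→1480, (C,nl_idx)→4400, (C,merge)→5320, (D,merge)→5780, (D,nl_idx)→7500, (C,hash)→9080 …(+2); best=1480 via (D,hash)
  {BD}: card=1000; try (D,hash)→780, (B,nl_idx)→1360, (B,merge)→1670, (D,merge)→1780, (D,nl_idx)→2050, (B,hash)→2480 …(+2); best=780 via (D,hash)
  {AC}: card=50000; try (A,hash)→8200, (C,merge)→9400, (A,merge)→9500, (C,hash)→9800, (C,nl_idx)→54000, (C,nl)→200400 …(+1); best=8200 via (A,hash)
  {BCD}: card=100000; try (B,hash)→7880, (C,hash)→10780, (C,merge)→16780, (B,merge)→54830, (C,nl_idx)→109780, (B,nl_idx)→133480 …(+2); best=7880 via (B,hash)
  {ACD}: card=400000; try (A,hash)→12680, (A,merge)→57480, (D,hash)→58680, (D,nl_idx)→708200, (D,merge)→858480, (A,nl)→1601480 …(+1); best=12680 via (A,hash)
  {ABCD}: card=10000000; try (A,hash)→115080, (B,hash)→415080, (A,merge)→1811880, (B,merge)→8014030, (B,nl_idx)→13212680, (A,nl)→40007880 …(+1); best=115080 via (A,hash)

cost=115080; order=C,D,B,A; methods=hash,hash,hash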